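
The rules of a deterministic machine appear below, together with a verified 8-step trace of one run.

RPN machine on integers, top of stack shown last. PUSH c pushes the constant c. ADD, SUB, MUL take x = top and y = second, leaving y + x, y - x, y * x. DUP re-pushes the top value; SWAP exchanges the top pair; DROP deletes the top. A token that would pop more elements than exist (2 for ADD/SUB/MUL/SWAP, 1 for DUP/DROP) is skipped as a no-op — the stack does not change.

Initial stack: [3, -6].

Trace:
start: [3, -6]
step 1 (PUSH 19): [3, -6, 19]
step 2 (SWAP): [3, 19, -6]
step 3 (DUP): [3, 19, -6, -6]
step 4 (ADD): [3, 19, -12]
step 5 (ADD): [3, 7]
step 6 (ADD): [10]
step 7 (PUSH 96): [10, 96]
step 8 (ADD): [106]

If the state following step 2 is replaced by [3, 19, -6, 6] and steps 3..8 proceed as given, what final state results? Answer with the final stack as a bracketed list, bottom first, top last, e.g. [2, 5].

state after step 2 := [3, 19, -6, 6]
step 3 (DUP): [3, 19, -6, 6, 6]
step 4 (ADD): [3, 19, -6, 12]
step 5 (ADD): [3, 19, 6]
step 6 (ADD): [3, 25]
step 7 (PUSH 96): [3, 25, 96]
step 8 (ADD): [3, 121]

[3, 121]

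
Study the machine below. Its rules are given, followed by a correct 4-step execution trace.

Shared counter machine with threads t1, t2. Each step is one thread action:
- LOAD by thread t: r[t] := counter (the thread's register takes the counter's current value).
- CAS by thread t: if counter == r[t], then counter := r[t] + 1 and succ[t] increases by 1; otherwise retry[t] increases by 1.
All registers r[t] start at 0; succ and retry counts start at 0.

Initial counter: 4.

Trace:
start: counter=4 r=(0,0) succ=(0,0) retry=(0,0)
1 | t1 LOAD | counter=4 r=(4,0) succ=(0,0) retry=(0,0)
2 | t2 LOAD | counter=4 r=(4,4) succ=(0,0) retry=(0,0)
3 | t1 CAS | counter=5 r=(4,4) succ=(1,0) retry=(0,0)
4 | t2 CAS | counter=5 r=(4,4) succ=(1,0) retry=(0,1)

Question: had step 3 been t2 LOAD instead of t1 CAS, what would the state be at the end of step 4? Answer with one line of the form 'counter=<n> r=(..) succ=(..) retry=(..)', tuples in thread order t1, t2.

counter=5 r=(4,4) succ=(0,1) retry=(0,0)

(re-executing from step 3 with the substitution; state before step 3: counter=4 r=(4,4) succ=(0,0) retry=(0,0))
3 | t2 LOAD | counter=4 r=(4,4) succ=(0,0) retry=(0,0)
4 | t2 CAS | counter=5 r=(4,4) succ=(0,1) retry=(0,0)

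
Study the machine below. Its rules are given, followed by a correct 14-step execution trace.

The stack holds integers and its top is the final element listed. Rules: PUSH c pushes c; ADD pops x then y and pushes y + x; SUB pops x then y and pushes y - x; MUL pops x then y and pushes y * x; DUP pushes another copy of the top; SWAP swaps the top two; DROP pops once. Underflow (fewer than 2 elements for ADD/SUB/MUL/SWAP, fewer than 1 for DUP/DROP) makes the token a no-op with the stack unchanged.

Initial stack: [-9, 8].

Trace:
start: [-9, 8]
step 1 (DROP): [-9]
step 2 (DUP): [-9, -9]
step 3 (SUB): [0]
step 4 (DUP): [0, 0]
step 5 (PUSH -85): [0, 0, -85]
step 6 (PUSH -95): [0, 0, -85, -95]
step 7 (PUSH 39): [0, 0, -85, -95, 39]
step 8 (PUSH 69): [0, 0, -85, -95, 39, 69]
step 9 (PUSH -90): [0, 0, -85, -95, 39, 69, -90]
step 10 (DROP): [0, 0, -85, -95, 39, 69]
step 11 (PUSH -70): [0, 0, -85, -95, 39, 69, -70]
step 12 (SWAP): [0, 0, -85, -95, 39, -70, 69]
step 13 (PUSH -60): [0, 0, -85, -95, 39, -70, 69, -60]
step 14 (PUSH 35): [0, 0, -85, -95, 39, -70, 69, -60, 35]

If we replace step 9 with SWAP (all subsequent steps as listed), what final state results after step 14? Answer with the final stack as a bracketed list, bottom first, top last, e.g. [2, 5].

(re-executing from step 9 with the substitution; state before step 9: [0, 0, -85, -95, 39, 69])
step 9 (SWAP): [0, 0, -85, -95, 69, 39]
step 10 (DROP): [0, 0, -85, -95, 69]
step 11 (PUSH -70): [0, 0, -85, -95, 69, -70]
step 12 (SWAP): [0, 0, -85, -95, -70, 69]
step 13 (PUSH -60): [0, 0, -85, -95, -70, 69, -60]
step 14 (PUSH 35): [0, 0, -85, -95, -70, 69, -60, 35]

[0, 0, -85, -95, -70, 69, -60, 35]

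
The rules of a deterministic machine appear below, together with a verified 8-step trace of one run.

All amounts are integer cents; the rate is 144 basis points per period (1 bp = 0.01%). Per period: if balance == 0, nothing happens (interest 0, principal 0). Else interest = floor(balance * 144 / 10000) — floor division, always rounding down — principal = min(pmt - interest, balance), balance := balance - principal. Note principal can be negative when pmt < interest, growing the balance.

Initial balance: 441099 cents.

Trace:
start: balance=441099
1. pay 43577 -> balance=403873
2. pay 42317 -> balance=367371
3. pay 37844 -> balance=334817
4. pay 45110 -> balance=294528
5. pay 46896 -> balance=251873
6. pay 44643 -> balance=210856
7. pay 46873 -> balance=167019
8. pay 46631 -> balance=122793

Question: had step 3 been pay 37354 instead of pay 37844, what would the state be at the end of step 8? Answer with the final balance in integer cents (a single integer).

123319

(re-executing from step 3 with the substitution; state before step 3: balance=367371)
3. pay 37354 -> balance=335307
4. pay 45110 -> balance=295025
5. pay 46896 -> balance=252377
6. pay 44643 -> balance=211368
7. pay 46873 -> balance=167538
8. pay 46631 -> balance=123319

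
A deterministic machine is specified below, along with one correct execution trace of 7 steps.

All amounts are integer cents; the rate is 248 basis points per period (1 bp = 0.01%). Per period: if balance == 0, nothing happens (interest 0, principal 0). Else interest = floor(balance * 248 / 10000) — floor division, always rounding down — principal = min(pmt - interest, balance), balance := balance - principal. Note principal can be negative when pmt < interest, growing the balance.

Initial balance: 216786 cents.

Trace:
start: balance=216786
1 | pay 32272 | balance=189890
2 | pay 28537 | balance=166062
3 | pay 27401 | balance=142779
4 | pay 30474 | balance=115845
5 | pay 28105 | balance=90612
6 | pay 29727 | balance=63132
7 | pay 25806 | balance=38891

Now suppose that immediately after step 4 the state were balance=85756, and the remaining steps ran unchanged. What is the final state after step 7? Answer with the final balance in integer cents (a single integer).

6507

state after step 4 := balance=85756
5 | pay 28105 | balance=59777
6 | pay 29727 | balance=31532
7 | pay 25806 | balance=6507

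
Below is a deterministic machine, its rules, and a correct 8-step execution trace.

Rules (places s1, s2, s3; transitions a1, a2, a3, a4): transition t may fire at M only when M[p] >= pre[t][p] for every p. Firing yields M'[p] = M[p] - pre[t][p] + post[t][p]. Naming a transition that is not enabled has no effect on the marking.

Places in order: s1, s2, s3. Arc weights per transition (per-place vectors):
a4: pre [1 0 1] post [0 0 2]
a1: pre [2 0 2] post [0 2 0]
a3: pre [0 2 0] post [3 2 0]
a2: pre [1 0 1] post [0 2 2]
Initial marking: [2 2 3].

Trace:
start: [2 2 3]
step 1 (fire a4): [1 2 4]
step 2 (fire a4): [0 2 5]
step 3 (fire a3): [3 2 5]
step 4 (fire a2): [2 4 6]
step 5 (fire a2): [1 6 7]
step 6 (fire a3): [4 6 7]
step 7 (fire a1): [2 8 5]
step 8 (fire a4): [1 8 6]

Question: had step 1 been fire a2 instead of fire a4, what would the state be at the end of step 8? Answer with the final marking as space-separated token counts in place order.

1 10 6

(re-executing from step 1 with the substitution; state before step 1: [2 2 3])
step 1 (fire a2): [1 4 4]
step 2 (fire a4): [0 4 5]
step 3 (fire a3): [3 4 5]
step 4 (fire a2): [2 6 6]
step 5 (fire a2): [1 8 7]
step 6 (fire a3): [4 8 7]
step 7 (fire a1): [2 10 5]
step 8 (fire a4): [1 10 6]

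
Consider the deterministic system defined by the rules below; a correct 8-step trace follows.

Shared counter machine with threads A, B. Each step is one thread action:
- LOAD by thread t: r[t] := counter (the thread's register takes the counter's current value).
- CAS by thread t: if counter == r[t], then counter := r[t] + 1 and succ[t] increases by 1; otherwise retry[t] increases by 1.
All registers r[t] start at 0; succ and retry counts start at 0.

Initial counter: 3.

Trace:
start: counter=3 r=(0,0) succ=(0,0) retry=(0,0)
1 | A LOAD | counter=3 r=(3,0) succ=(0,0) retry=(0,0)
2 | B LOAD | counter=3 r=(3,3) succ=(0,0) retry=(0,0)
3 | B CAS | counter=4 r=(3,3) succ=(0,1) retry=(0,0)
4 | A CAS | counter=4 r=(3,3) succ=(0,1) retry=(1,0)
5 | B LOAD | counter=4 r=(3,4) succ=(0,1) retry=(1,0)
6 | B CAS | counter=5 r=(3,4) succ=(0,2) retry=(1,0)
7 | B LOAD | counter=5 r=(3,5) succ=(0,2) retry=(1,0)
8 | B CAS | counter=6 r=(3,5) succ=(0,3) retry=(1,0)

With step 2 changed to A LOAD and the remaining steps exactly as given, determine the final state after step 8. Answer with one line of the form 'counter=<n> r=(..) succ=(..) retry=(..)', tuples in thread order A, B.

counter=6 r=(3,5) succ=(1,2) retry=(0,1)

(re-executing from step 2 with the substitution; state before step 2: counter=3 r=(3,0) succ=(0,0) retry=(0,0))
2 | A LOAD | counter=3 r=(3,0) succ=(0,0) retry=(0,0)
3 | B CAS | counter=3 r=(3,0) succ=(0,0) retry=(0,1)
4 | A CAS | counter=4 r=(3,0) succ=(1,0) retry=(0,1)
5 | B LOAD | counter=4 r=(3,4) succ=(1,0) retry=(0,1)
6 | B CAS | counter=5 r=(3,4) succ=(1,1) retry=(0,1)
7 | B LOAD | counter=5 r=(3,5) succ=(1,1) retry=(0,1)
8 | B CAS | counter=6 r=(3,5) succ=(1,2) retry=(0,1)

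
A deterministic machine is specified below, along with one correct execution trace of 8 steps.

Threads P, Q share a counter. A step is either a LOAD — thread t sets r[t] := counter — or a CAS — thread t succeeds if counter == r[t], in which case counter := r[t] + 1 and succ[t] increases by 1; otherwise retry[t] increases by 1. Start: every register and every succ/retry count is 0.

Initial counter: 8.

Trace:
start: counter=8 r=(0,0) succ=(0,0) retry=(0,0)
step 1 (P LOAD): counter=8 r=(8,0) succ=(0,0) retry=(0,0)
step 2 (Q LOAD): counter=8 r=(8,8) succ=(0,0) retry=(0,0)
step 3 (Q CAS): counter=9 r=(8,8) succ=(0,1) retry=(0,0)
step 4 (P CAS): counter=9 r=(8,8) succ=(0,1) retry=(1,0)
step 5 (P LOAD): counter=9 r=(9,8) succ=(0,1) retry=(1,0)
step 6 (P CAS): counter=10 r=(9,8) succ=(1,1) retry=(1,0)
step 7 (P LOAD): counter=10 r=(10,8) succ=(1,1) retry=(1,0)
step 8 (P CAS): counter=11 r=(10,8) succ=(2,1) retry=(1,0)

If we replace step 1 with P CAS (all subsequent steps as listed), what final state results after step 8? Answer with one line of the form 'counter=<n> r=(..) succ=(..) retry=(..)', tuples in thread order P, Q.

counter=11 r=(10,8) succ=(2,1) retry=(2,0)

(re-executing from step 1 with the substitution; state before step 1: counter=8 r=(0,0) succ=(0,0) retry=(0,0))
step 1 (P CAS): counter=8 r=(0,0) succ=(0,0) retry=(1,0)
step 2 (Q LOAD): counter=8 r=(0,8) succ=(0,0) retry=(1,0)
step 3 (Q CAS): counter=9 r=(0,8) succ=(0,1) retry=(1,0)
step 4 (P CAS): counter=9 r=(0,8) succ=(0,1) retry=(2,0)
step 5 (P LOAD): counter=9 r=(9,8) succ=(0,1) retry=(2,0)
step 6 (P CAS): counter=10 r=(9,8) succ=(1,1) retry=(2,0)
step 7 (P LOAD): counter=10 r=(10,8) succ=(1,1) retry=(2,0)
step 8 (P CAS): counter=11 r=(10,8) succ=(2,1) retry=(2,0)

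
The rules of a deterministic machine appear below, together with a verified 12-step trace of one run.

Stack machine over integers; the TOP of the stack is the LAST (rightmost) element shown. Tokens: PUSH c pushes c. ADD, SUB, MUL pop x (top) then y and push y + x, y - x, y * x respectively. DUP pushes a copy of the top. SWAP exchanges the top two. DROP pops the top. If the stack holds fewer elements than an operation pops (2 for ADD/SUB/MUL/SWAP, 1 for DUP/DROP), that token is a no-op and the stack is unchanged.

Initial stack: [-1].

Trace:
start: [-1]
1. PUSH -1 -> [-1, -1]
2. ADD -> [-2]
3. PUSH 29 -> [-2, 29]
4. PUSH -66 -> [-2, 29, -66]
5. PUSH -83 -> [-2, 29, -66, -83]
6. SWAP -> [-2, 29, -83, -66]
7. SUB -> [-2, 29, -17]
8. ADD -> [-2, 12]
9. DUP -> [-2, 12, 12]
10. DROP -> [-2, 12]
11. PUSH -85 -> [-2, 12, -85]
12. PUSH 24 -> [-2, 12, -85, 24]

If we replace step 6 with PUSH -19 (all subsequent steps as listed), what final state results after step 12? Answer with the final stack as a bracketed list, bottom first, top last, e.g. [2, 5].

(re-executing from step 6 with the substitution; state before step 6: [-2, 29, -66, -83])
6. PUSH -19 -> [-2, 29, -66, -83, -19]
7. SUB -> [-2, 29, -66, -64]
8. ADD -> [-2, 29, -130]
9. DUP -> [-2, 29, -130, -130]
10. DROP -> [-2, 29, -130]
11. PUSH -85 -> [-2, 29, -130, -85]
12. PUSH 24 -> [-2, 29, -130, -85, 24]

[-2, 29, -130, -85, 24]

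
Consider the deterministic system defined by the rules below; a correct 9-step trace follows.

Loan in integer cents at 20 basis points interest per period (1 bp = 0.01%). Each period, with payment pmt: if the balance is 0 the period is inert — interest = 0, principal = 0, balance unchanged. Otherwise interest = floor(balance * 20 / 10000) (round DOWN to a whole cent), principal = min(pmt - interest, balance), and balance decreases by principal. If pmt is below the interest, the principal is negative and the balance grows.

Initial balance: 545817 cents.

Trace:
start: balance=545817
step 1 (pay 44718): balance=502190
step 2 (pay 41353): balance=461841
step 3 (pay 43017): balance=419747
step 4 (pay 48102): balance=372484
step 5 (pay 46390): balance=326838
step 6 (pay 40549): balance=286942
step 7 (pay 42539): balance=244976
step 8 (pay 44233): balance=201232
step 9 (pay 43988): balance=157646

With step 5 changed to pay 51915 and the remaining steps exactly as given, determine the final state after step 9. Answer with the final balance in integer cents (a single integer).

(re-executing from step 5 with the substitution; state before step 5: balance=372484)
step 5 (pay 51915): balance=321313
step 6 (pay 40549): balance=281406
step 7 (pay 42539): balance=239429
step 8 (pay 44233): balance=195674
step 9 (pay 43988): balance=152077

152077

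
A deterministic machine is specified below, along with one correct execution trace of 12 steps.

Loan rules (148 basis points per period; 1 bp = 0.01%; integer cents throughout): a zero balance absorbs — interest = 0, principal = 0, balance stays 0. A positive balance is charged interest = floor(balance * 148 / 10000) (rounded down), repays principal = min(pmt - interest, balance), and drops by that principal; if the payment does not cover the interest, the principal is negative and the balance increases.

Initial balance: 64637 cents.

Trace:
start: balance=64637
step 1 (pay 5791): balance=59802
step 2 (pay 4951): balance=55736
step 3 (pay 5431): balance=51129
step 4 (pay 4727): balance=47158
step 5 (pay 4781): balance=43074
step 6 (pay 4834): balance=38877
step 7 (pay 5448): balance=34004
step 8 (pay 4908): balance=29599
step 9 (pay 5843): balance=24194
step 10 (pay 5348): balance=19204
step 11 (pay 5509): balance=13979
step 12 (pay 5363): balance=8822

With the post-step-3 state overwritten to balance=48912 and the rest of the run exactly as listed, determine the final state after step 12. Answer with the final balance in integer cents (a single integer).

6290

state after step 3 := balance=48912
step 4 (pay 4727): balance=44908
step 5 (pay 4781): balance=40791
step 6 (pay 4834): balance=36560
step 7 (pay 5448): balance=31653
step 8 (pay 4908): balance=27213
step 9 (pay 5843): balance=21772
step 10 (pay 5348): balance=16746
step 11 (pay 5509): balance=11484
step 12 (pay 5363): balance=6290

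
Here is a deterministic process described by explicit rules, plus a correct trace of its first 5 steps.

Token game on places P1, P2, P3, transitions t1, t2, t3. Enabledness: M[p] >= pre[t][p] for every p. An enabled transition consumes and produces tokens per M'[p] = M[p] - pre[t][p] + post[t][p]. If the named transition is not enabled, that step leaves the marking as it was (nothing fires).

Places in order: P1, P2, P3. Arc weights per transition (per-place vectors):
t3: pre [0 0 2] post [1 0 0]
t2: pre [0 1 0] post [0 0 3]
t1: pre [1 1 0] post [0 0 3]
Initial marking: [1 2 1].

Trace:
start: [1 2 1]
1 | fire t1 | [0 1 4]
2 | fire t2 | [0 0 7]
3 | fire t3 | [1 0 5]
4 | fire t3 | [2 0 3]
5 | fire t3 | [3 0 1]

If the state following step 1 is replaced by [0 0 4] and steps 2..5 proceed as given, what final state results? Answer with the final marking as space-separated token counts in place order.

state after step 1 := [0 0 4]
2 | fire t2 | [0 0 4]
3 | fire t3 | [1 0 2]
4 | fire t3 | [2 0 0]
5 | fire t3 | [2 0 0]

2 0 0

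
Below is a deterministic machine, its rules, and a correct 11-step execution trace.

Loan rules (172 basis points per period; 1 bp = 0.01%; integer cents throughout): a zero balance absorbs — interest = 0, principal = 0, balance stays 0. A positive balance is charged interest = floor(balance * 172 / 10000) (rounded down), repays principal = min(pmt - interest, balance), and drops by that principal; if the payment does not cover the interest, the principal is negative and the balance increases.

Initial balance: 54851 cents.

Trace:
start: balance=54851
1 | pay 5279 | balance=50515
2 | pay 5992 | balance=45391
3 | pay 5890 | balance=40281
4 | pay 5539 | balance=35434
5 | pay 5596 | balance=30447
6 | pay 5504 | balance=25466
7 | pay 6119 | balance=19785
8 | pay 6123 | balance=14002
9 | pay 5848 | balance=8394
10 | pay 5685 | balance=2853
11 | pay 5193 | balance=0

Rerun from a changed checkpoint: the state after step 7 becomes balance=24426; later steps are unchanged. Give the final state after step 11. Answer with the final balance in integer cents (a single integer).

2678

state after step 7 := balance=24426
8 | pay 6123 | balance=18723
9 | pay 5848 | balance=13197
10 | pay 5685 | balance=7738
11 | pay 5193 | balance=2678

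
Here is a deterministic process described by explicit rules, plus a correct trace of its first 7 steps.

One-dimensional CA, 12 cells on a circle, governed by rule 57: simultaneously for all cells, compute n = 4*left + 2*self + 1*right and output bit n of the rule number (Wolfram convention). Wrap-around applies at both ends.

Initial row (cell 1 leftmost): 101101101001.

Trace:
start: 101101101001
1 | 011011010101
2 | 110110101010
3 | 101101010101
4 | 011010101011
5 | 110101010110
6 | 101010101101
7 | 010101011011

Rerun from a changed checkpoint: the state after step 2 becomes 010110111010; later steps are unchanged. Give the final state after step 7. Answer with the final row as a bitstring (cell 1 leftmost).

state after step 2 := 010110111010
3 | 001101100101
4 | 101011010010
5 | 010110101001
6 | 101101010100
7 | 011010101010

011010101010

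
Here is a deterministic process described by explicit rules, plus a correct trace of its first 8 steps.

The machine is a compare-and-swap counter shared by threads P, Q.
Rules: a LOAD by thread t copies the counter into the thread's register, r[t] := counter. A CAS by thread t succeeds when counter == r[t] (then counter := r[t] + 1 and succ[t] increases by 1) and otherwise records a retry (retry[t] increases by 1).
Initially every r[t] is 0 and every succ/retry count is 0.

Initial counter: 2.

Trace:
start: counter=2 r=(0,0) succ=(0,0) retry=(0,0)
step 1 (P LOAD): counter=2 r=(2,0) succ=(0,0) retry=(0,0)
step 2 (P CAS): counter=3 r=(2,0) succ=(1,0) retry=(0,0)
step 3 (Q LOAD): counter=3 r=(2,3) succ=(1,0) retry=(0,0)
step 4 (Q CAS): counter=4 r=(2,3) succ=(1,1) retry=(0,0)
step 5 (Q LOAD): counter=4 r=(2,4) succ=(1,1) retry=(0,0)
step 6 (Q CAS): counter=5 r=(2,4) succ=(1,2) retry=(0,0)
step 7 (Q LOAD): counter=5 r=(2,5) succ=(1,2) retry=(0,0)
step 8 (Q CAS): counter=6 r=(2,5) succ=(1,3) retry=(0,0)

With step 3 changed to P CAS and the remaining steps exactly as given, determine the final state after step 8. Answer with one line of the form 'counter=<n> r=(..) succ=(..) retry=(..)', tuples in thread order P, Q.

(re-executing from step 3 with the substitution; state before step 3: counter=3 r=(2,0) succ=(1,0) retry=(0,0))
step 3 (P CAS): counter=3 r=(2,0) succ=(1,0) retry=(1,0)
step 4 (Q CAS): counter=3 r=(2,0) succ=(1,0) retry=(1,1)
step 5 (Q LOAD): counter=3 r=(2,3) succ=(1,0) retry=(1,1)
step 6 (Q CAS): counter=4 r=(2,3) succ=(1,1) retry=(1,1)
step 7 (Q LOAD): counter=4 r=(2,4) succ=(1,1) retry=(1,1)
step 8 (Q CAS): counter=5 r=(2,4) succ=(1,2) retry=(1,1)

counter=5 r=(2,4) succ=(1,2) retry=(1,1)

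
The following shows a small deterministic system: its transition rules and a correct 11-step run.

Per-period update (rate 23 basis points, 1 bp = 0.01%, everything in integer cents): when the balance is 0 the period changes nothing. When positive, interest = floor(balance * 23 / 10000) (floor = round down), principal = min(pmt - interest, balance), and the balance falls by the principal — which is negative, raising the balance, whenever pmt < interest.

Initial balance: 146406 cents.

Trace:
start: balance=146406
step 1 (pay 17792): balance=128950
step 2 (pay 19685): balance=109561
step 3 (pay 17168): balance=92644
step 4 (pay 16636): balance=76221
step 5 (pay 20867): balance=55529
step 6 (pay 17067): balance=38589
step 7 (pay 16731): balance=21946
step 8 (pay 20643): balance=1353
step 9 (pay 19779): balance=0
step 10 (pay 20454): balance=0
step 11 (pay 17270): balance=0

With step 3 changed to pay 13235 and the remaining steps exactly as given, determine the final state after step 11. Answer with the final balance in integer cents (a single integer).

(re-executing from step 3 with the substitution; state before step 3: balance=109561)
step 3 (pay 13235): balance=96577
step 4 (pay 16636): balance=80163
step 5 (pay 20867): balance=59480
step 6 (pay 17067): balance=42549
step 7 (pay 16731): balance=25915
step 8 (pay 20643): balance=5331
step 9 (pay 19779): balance=0
step 10 (pay 20454): balance=0
step 11 (pay 17270): balance=0

0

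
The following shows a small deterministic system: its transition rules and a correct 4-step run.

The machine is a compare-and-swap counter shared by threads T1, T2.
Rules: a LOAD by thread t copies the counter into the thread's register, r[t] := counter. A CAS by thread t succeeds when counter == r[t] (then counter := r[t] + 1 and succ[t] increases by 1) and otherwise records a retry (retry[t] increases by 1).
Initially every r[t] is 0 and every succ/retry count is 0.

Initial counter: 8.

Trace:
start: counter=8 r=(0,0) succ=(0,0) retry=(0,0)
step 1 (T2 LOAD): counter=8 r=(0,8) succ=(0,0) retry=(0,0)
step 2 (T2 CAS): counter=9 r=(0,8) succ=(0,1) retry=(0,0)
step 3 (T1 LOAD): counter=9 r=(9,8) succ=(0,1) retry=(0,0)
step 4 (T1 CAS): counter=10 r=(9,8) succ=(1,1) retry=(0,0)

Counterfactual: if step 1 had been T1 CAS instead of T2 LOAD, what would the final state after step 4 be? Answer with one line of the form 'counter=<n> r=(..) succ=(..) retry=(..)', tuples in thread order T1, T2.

(re-executing from step 1 with the substitution; state before step 1: counter=8 r=(0,0) succ=(0,0) retry=(0,0))
step 1 (T1 CAS): counter=8 r=(0,0) succ=(0,0) retry=(1,0)
step 2 (T2 CAS): counter=8 r=(0,0) succ=(0,0) retry=(1,1)
step 3 (T1 LOAD): counter=8 r=(8,0) succ=(0,0) retry=(1,1)
step 4 (T1 CAS): counter=9 r=(8,0) succ=(1,0) retry=(1,1)

counter=9 r=(8,0) succ=(1,0) retry=(1,1)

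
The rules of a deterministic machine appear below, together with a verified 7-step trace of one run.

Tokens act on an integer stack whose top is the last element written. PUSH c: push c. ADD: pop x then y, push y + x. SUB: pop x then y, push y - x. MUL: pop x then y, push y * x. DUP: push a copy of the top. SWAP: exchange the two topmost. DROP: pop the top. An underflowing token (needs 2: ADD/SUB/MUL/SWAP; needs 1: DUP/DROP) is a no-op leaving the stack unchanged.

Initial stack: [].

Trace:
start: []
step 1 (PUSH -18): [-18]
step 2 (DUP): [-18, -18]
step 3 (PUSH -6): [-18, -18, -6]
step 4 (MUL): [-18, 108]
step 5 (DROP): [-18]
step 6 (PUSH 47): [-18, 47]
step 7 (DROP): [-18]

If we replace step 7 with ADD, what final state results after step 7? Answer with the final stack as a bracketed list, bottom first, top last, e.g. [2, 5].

(re-executing from step 7 with the substitution; state before step 7: [-18, 47])
step 7 (ADD): [29]

[29]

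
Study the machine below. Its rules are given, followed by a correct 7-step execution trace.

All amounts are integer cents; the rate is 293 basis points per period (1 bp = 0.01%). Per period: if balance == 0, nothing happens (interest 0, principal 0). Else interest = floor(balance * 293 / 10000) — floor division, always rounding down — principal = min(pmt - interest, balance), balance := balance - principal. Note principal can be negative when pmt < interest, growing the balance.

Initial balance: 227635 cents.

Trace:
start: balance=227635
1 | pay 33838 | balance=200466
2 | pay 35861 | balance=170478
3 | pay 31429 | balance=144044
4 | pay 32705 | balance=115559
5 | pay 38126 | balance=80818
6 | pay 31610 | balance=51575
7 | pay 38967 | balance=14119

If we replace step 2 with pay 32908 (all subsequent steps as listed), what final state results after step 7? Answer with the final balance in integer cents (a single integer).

(re-executing from step 2 with the substitution; state before step 2: balance=200466)
2 | pay 32908 | balance=173431
3 | pay 31429 | balance=147083
4 | pay 32705 | balance=118687
5 | pay 38126 | balance=84038
6 | pay 31610 | balance=54890
7 | pay 38967 | balance=17531

17531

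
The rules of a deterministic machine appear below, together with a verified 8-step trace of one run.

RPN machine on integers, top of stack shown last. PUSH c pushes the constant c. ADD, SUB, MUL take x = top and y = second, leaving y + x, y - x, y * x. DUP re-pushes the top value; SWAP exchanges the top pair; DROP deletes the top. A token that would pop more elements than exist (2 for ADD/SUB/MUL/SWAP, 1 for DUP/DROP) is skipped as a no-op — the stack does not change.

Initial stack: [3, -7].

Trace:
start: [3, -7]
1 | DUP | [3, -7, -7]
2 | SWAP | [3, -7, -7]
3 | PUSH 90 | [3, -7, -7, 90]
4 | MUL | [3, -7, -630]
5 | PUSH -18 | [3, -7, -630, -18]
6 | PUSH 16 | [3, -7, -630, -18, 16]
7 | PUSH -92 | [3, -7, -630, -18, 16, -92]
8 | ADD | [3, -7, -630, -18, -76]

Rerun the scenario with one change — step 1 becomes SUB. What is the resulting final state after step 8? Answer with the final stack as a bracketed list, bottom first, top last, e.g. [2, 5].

[900, -18, -76]

(re-executing from step 1 with the substitution; state before step 1: [3, -7])
1 | SUB | [10]
2 | SWAP | [10]
3 | PUSH 90 | [10, 90]
4 | MUL | [900]
5 | PUSH -18 | [900, -18]
6 | PUSH 16 | [900, -18, 16]
7 | PUSH -92 | [900, -18, 16, -92]
8 | ADD | [900, -18, -76]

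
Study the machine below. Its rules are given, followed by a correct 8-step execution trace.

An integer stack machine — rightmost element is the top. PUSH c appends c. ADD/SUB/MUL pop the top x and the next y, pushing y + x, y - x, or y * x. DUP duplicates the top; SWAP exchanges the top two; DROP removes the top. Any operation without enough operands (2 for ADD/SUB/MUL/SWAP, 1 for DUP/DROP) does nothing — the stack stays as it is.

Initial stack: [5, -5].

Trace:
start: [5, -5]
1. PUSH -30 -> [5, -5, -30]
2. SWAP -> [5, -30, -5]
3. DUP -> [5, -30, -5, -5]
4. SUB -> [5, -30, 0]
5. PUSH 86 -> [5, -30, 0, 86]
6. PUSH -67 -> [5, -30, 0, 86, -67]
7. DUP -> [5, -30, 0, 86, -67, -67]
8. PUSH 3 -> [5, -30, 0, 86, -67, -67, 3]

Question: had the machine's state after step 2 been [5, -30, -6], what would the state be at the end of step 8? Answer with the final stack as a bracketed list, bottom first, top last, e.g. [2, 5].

state after step 2 := [5, -30, -6]
3. DUP -> [5, -30, -6, -6]
4. SUB -> [5, -30, 0]
5. PUSH 86 -> [5, -30, 0, 86]
6. PUSH -67 -> [5, -30, 0, 86, -67]
7. DUP -> [5, -30, 0, 86, -67, -67]
8. PUSH 3 -> [5, -30, 0, 86, -67, -67, 3]

[5, -30, 0, 86, -67, -67, 3]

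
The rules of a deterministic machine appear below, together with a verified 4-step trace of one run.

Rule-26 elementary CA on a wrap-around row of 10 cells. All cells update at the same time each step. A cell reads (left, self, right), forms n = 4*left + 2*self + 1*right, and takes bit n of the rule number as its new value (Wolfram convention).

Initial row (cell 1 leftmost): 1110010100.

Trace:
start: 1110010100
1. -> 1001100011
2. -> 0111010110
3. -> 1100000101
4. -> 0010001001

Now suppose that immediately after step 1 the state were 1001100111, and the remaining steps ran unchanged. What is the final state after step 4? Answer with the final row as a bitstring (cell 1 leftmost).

1010101100

state after step 1 := 1001100111
2. -> 0111011100
3. -> 1100010010
4. -> 1010101100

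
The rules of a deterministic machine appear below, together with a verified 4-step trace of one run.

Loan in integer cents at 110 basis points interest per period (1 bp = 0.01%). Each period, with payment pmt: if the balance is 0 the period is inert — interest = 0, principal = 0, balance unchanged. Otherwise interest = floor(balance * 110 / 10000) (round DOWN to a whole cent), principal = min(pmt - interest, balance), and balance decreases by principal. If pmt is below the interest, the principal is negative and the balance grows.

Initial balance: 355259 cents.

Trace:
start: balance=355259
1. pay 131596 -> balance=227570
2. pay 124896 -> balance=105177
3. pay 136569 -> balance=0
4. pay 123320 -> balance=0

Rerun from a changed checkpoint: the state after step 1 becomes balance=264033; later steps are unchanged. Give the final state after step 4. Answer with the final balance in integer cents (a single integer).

state after step 1 := balance=264033
2. pay 124896 -> balance=142041
3. pay 136569 -> balance=7034
4. pay 123320 -> balance=0

0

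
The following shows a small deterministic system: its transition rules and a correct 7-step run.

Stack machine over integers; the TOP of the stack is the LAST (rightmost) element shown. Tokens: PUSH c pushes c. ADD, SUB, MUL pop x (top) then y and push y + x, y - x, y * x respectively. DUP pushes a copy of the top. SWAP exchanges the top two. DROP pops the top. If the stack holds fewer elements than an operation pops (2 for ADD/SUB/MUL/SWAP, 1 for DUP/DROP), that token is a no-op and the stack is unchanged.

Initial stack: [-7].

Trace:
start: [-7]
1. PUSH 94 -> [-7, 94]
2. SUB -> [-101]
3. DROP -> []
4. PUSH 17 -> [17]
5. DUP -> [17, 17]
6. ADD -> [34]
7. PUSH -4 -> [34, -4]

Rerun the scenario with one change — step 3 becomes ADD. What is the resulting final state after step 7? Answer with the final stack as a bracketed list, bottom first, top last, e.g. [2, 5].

(re-executing from step 3 with the substitution; state before step 3: [-101])
3. ADD -> [-101]
4. PUSH 17 -> [-101, 17]
5. DUP -> [-101, 17, 17]
6. ADD -> [-101, 34]
7. PUSH -4 -> [-101, 34, -4]

[-101, 34, -4]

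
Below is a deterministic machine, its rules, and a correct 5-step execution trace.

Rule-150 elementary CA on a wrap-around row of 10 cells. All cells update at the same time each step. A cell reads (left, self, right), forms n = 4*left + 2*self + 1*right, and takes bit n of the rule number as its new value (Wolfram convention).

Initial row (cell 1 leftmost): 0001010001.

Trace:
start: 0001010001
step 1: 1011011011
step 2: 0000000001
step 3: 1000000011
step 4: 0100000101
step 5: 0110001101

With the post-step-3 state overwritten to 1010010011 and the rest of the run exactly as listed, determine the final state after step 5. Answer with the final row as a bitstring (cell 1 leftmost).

state after step 3 := 1010010011
step 4: 0011111101
step 5: 1101111001

1101111001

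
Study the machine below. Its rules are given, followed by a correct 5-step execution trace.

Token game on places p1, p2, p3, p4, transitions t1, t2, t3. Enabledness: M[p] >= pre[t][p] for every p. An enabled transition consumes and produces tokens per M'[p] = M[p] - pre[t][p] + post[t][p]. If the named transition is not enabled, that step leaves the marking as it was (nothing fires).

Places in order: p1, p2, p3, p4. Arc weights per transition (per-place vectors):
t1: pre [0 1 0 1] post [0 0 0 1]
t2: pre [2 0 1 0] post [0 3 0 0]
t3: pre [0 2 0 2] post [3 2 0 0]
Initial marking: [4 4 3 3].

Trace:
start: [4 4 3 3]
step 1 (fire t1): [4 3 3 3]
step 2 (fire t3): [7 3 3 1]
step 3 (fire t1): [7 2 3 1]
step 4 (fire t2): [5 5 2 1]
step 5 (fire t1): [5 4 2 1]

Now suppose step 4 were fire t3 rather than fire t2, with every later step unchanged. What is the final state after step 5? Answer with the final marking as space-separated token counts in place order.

7 1 3 1

(re-executing from step 4 with the substitution; state before step 4: [7 2 3 1])
step 4 (fire t3): [7 2 3 1]
step 5 (fire t1): [7 1 3 1]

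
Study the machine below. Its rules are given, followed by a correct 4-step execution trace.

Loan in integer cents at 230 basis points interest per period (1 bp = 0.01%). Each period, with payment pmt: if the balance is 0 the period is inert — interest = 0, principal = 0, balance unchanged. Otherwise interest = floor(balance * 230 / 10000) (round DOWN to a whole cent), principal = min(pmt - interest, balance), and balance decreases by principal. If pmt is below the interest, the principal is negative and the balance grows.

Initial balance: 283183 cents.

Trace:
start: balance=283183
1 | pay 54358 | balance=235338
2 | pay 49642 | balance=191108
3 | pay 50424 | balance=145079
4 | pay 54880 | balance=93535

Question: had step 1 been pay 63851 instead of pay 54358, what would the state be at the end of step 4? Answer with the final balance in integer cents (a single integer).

(re-executing from step 1 with the substitution; state before step 1: balance=283183)
1 | pay 63851 | balance=225845
2 | pay 49642 | balance=181397
3 | pay 50424 | balance=135145
4 | pay 54880 | balance=83373

83373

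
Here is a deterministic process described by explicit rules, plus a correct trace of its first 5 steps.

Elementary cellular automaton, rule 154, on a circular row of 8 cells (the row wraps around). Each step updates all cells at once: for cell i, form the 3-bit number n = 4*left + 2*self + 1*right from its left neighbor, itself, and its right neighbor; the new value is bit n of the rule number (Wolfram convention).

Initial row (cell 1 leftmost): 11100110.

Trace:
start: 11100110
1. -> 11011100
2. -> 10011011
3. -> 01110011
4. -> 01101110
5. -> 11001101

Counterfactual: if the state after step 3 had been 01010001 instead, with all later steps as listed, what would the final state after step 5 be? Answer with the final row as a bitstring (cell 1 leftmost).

00010001

state after step 3 := 01010001
4. -> 00001010
5. -> 00010001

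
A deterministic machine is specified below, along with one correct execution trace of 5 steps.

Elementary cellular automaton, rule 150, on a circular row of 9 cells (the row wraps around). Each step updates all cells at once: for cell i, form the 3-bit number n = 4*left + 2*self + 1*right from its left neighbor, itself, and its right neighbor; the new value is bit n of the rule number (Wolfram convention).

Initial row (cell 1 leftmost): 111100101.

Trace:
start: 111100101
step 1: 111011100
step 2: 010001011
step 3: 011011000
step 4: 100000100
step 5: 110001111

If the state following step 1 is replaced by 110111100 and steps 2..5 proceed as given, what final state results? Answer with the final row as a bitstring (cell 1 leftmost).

111101010

state after step 1 := 110111100
step 2: 000011011
step 3: 100100000
step 4: 111110001
step 5: 111101010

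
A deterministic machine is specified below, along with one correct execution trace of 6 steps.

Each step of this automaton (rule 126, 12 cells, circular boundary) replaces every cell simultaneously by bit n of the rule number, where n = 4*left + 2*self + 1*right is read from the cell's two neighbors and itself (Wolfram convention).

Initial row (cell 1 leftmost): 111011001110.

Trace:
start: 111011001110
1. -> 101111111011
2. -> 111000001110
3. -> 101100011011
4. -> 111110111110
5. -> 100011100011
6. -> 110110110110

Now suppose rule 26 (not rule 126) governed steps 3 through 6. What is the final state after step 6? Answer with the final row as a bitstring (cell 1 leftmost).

(re-executing steps 3..6 under rule 26; state before step 3: 111000001110)
3. -> 100100011000
4. -> 011010110101
5. -> 010000100000
6. -> 101001010000

101001010000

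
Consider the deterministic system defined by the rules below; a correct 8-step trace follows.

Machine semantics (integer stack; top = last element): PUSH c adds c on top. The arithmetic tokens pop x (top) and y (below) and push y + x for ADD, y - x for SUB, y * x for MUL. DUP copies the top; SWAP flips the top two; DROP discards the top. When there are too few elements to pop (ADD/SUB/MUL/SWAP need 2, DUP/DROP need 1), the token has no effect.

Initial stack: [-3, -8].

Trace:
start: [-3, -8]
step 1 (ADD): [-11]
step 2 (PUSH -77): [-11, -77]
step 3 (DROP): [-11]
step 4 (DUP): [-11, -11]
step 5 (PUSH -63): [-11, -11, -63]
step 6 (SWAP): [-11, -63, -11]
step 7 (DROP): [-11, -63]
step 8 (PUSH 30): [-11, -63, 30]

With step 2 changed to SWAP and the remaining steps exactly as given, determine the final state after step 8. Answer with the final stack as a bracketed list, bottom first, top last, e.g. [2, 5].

[30]

(re-executing from step 2 with the substitution; state before step 2: [-11])
step 2 (SWAP): [-11]
step 3 (DROP): []
step 4 (DUP): []
step 5 (PUSH -63): [-63]
step 6 (SWAP): [-63]
step 7 (DROP): []
step 8 (PUSH 30): [30]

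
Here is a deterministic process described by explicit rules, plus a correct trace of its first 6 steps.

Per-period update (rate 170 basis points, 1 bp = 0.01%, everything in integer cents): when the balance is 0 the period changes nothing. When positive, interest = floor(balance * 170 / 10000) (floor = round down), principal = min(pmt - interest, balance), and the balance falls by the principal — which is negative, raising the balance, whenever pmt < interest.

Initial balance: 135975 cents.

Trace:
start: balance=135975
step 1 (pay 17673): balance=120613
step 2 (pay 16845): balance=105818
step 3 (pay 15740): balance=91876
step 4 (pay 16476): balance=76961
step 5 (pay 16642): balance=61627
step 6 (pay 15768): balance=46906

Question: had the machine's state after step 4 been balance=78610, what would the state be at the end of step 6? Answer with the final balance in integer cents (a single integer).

48612

state after step 4 := balance=78610
step 5 (pay 16642): balance=63304
step 6 (pay 15768): balance=48612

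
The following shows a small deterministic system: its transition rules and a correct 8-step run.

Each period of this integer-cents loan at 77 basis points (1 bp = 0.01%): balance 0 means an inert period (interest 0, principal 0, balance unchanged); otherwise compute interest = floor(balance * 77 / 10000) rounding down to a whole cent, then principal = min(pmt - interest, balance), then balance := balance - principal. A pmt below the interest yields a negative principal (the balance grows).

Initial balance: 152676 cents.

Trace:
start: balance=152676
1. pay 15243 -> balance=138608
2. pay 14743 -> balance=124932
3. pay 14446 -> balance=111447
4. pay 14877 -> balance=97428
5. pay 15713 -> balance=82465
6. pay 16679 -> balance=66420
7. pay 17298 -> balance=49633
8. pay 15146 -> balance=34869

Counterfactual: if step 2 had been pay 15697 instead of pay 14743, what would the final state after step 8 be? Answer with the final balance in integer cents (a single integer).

(re-executing from step 2 with the substitution; state before step 2: balance=138608)
2. pay 15697 -> balance=123978
3. pay 14446 -> balance=110486
4. pay 14877 -> balance=96459
5. pay 15713 -> balance=81488
6. pay 16679 -> balance=65436
7. pay 17298 -> balance=48641
8. pay 15146 -> balance=33869

33869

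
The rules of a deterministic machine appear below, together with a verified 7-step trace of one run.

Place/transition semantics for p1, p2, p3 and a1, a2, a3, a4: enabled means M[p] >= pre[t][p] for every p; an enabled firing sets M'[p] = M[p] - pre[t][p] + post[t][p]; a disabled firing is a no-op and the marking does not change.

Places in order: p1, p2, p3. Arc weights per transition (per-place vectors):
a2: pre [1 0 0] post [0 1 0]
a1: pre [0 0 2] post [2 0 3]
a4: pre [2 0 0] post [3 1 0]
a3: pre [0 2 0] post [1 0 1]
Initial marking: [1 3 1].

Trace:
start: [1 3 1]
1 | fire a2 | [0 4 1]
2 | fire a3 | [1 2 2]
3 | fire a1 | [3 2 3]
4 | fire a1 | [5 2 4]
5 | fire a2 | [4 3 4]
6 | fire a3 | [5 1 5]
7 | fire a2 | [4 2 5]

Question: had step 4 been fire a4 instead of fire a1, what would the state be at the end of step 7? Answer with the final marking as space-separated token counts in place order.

3 3 4

(re-executing from step 4 with the substitution; state before step 4: [3 2 3])
4 | fire a4 | [4 3 3]
5 | fire a2 | [3 4 3]
6 | fire a3 | [4 2 4]
7 | fire a2 | [3 3 4]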